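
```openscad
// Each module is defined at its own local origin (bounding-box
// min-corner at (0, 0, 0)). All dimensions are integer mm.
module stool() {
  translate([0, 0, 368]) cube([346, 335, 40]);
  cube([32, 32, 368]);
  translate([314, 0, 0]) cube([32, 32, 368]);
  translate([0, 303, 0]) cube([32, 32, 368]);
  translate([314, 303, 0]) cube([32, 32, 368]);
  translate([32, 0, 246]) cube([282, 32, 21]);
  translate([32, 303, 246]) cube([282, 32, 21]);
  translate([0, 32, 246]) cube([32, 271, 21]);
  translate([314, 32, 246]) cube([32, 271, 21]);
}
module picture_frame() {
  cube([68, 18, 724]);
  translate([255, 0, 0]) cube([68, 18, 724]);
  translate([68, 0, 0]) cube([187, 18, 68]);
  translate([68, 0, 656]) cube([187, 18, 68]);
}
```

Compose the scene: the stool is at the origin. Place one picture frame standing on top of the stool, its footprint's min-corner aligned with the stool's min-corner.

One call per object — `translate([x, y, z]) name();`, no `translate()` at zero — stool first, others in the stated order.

stool();
translate([0, 0, 408]) picture_frame();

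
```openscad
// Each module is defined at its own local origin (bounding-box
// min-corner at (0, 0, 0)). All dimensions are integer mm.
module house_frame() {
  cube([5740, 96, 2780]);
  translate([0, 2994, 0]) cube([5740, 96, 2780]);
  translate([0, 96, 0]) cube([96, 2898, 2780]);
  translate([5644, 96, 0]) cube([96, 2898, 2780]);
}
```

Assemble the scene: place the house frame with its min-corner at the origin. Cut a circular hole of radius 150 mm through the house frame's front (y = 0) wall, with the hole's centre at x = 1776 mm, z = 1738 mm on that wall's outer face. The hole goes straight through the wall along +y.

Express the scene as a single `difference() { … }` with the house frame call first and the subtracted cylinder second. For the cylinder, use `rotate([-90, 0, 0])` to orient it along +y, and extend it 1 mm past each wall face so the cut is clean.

difference() {
  house_frame();
  translate([1776, -1, 1738]) rotate([-90, 0, 0]) cylinder(h = 98, r = 150);
}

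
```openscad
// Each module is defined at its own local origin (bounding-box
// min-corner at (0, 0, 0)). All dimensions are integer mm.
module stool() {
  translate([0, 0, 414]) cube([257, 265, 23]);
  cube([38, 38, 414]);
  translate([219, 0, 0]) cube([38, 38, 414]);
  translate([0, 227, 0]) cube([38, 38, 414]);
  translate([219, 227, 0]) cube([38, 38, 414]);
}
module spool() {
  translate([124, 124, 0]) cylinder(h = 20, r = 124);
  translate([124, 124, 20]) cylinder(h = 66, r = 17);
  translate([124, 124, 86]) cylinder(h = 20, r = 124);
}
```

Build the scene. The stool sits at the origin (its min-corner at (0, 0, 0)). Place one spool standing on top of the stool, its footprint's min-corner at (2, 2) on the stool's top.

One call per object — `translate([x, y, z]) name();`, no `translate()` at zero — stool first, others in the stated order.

stool();
translate([2, 2, 437]) spool();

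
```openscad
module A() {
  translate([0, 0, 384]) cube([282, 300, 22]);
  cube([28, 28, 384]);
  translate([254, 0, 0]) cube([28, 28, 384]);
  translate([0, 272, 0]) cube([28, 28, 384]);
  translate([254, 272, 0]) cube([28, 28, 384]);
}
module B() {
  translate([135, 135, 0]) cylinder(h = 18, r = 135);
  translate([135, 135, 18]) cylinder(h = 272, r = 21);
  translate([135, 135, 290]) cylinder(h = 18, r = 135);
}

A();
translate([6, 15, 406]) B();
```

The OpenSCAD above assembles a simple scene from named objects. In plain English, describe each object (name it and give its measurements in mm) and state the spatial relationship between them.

A is a simple wooden stool: a rectangular seat 282 mm (x) by 300 mm (y), 22 mm thick, top face at z = 406 mm, on four square legs, each 28×28 mm in cross-section. The legs rest on z = 0, each flush with a corner of the seat.

B is a spool: two coaxial disc flanges of radius 135 mm and thickness 18 mm, joined by a core cylinder of radius 21 mm and height 272 mm. The lower flange rests on z = 0 and the three cylinders share a vertical axis.

The spool is on top of the stool, centred.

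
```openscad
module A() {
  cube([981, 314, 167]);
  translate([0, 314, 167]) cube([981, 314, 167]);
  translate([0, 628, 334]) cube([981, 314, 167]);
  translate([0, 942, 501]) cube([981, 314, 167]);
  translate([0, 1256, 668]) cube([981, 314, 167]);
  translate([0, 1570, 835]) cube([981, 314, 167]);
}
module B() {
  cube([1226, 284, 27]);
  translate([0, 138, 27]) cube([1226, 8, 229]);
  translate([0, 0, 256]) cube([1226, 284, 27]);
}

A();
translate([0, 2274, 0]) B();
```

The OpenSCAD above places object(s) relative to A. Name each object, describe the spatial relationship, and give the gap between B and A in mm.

The I-beam's nearest face is 390 mm from the staircase's +y face.

A is a staircase. B is an I-beam. The I-beam is on the floor beside the staircase on its +y side. The gap between the I-beam and the staircase is 390 mm.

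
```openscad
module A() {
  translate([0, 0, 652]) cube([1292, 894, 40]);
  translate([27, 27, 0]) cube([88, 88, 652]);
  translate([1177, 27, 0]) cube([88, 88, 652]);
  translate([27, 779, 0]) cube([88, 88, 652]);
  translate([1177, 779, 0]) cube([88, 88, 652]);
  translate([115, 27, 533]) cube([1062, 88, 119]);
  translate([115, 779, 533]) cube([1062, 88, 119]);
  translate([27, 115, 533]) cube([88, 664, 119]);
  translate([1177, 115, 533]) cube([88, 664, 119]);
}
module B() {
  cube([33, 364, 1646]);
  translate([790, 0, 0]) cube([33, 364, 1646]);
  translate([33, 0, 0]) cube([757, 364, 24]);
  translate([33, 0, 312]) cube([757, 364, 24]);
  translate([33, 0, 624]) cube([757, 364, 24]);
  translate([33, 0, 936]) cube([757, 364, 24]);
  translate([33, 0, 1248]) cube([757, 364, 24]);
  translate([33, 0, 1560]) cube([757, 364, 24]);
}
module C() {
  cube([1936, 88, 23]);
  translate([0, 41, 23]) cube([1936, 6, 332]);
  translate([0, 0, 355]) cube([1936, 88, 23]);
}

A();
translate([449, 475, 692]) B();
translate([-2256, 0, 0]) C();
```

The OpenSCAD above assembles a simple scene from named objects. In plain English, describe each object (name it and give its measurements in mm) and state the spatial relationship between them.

A is a rectangular dining table. The top is 1292×894×40 mm with its upper surface at z = 692 mm. It stands on four 88×88 mm square legs, each inset 27 mm from the nearest pair of top edges, running from the floor to the underside of the top. Four apron rails, 88 mm thick and 119 mm tall, run between adjacent legs with their top edges flush with the underside of the top and their outer faces flush with the legs' outer faces.

B is a bookshelf 823 mm wide overall, 364 mm deep and 1646 mm tall. The two sides are 33 mm thick vertical panels. 6 horizontal shelves of 24 mm thickness span between the inner faces of the sides; the lowest shelf sits on the floor and shelves are stacked with a clear vertical gap of 288 mm between each pair.

C is an I-beam lying along x, 1936 mm long. Overall section height 378 mm. Two flanges 88 mm wide (y) and 23 mm thick, one on the floor and one at the top; a web 6 mm thick runs between them, centred on the flange width.

The bookshelf is on top of the table. The I-beam is on the floor beside the table on its −x side.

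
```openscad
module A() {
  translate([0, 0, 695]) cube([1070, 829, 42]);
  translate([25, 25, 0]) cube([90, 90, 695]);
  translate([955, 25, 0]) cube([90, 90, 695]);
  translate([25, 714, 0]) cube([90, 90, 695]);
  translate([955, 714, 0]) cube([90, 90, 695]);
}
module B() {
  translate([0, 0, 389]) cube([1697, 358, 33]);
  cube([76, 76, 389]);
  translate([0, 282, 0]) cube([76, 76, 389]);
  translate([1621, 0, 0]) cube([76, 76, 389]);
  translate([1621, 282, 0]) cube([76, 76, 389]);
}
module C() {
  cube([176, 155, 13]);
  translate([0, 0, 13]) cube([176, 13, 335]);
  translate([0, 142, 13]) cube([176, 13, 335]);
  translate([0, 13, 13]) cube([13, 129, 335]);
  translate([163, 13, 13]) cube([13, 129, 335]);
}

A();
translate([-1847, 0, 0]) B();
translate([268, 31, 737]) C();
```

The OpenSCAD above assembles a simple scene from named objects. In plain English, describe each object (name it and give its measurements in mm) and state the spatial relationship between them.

A is a rectangular dining table. The top is 1070×829×42 mm with its upper surface at z = 737 mm. It stands on four 90×90 mm square legs, each inset 25 mm from the nearest pair of top edges, running from the floor to the underside of the top.

B is a bench: a 1697×358 mm seat slab, 33 mm thick, top at z = 422 mm, on four 76×76 mm square legs flush with the seat corners and standing on z = 0.

C is an open storage box with external size 176×155×348 mm and wall thickness 13 mm (the base is also 13 mm thick). The base covers the whole footprint; the four walls stand on the base, with the y-facing walls full-width and the x-facing walls fitting between their inner faces.

The bench is on the floor beside the table on its −x side. The open box is on top of the table.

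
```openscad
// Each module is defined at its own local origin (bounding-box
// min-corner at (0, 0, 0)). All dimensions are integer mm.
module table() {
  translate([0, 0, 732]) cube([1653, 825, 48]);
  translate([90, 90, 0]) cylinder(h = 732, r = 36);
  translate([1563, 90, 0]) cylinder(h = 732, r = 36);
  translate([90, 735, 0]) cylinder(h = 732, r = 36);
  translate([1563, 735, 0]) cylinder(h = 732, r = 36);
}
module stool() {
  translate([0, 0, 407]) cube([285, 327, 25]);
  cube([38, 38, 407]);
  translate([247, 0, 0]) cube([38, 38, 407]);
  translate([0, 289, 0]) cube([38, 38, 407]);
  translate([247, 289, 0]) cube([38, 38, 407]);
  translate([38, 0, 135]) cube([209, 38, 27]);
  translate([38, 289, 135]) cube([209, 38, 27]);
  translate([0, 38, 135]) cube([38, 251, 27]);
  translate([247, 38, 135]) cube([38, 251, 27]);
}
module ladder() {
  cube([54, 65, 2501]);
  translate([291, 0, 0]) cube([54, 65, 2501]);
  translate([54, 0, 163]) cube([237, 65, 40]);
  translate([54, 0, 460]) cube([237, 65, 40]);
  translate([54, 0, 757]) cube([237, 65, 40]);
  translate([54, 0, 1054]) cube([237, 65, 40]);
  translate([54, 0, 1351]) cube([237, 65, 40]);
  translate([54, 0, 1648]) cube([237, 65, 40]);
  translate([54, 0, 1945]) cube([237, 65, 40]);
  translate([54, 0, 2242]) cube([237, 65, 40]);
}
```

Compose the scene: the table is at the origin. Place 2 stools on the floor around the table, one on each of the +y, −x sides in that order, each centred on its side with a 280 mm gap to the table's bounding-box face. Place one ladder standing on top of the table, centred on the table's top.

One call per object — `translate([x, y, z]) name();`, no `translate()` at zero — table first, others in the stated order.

table();
translate([684, 1105, 0]) stool();
translate([-565, 249, 0]) stool();
translate([654, 380, 780]) ladder();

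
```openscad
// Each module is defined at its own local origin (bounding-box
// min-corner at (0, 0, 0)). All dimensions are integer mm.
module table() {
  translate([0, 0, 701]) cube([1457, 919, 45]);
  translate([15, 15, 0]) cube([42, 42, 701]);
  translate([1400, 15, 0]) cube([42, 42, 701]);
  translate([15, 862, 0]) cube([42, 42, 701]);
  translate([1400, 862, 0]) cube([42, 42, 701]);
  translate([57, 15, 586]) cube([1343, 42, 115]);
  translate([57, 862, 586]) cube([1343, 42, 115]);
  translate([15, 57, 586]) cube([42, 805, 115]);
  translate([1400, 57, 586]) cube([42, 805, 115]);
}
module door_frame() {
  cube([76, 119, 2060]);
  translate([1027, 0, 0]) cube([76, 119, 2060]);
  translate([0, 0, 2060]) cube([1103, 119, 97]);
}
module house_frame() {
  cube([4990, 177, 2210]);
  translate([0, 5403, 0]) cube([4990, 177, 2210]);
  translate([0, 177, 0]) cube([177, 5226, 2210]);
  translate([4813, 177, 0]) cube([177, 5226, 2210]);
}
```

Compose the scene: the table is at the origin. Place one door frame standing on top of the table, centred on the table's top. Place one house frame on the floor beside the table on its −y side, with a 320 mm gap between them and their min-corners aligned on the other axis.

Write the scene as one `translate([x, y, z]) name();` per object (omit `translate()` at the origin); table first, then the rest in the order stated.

table();
translate([177, 400, 746]) door_frame();
translate([0, -5900, 0]) house_frame();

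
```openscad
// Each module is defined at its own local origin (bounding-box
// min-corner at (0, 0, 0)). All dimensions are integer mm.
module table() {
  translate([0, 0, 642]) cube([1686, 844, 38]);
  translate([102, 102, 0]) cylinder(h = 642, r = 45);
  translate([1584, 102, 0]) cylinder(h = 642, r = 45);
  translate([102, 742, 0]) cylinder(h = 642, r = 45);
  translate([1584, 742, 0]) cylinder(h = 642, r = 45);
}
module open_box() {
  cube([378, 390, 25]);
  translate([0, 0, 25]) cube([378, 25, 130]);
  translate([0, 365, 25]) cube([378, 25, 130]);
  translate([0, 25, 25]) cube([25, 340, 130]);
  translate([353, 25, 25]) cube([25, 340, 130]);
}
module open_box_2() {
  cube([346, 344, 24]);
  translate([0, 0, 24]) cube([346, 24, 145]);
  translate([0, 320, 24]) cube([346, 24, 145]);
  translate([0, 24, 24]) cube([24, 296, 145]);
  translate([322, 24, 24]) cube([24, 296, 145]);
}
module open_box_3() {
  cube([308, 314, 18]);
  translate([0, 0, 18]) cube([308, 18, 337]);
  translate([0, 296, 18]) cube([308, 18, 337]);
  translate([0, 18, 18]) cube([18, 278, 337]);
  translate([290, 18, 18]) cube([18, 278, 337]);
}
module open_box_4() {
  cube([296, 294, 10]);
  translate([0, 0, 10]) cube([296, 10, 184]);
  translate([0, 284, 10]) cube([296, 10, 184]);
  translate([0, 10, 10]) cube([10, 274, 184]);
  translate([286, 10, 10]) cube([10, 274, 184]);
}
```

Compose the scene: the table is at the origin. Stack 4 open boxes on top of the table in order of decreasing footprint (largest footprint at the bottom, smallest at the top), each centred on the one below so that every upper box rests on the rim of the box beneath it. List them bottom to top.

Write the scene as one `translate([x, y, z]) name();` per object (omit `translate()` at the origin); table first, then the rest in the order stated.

table();
translate([654, 227, 680]) open_box();
translate([670, 250, 835]) open_box_2();
translate([689, 265, 1004]) open_box_3();
translate([695, 275, 1359]) open_box_4();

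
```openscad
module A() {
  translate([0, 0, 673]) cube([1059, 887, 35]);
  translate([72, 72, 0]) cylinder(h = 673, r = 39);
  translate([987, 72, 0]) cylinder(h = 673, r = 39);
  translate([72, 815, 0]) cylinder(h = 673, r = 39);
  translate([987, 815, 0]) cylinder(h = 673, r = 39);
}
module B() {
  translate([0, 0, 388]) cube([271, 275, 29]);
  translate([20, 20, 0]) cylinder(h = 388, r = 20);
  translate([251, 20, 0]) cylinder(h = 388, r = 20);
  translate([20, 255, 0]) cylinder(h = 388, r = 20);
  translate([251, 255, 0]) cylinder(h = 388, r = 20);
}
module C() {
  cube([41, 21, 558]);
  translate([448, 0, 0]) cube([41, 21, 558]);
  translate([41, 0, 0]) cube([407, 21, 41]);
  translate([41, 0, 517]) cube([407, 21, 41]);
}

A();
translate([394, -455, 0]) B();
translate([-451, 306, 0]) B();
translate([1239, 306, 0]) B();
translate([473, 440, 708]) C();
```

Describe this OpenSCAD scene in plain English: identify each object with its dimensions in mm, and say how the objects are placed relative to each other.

A is a table with a 1059×887 mm rectangular top, 35 mm thick, top surface at z = 708 mm, supported by four round legs of 78 mm diameter, each leg's bounding box inset 33 mm from the nearest pair of top edges, running from the floor.

B is a four-legged stool. The seat is 271×275 mm, 29 mm thick, top at z = 417 mm. It stands on four round legs, each 40 mm in diameter, from z = 0 to the seat underside, each leg's axis is inset half a diameter from the nearest pair of seat edges (so the leg's bounding box is flush with the corner).

C is a rectangular picture frame lying in the x–z plane (depth along y). The opening is 407 mm wide (x) by 476 mm tall (z), surrounded by a border 41 mm wide on all four sides. The frame is 21 mm deep and is made of two full-height vertical stiles with two horizontal rails fitted between them.

Three stools sit around the table at the −y, −x, +x sides. The picture frame is on top of the table.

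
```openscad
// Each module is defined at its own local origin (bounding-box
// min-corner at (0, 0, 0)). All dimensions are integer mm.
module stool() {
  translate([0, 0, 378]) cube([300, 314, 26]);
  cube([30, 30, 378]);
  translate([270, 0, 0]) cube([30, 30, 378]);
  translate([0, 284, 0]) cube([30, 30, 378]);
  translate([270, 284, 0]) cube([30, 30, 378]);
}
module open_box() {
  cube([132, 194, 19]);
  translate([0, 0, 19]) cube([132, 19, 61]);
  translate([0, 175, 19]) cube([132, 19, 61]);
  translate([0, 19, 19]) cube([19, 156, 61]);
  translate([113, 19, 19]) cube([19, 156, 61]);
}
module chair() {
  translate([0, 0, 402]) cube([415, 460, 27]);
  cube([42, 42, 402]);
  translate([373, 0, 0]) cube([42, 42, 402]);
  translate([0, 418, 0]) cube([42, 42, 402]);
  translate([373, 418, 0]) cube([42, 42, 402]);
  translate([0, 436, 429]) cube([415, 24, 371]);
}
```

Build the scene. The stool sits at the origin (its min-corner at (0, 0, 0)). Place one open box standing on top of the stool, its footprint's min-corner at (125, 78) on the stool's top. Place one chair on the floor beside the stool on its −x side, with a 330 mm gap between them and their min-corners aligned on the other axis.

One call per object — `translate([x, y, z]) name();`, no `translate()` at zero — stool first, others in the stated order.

stool();
translate([125, 78, 404]) open_box();
translate([-745, 0, 0]) chair();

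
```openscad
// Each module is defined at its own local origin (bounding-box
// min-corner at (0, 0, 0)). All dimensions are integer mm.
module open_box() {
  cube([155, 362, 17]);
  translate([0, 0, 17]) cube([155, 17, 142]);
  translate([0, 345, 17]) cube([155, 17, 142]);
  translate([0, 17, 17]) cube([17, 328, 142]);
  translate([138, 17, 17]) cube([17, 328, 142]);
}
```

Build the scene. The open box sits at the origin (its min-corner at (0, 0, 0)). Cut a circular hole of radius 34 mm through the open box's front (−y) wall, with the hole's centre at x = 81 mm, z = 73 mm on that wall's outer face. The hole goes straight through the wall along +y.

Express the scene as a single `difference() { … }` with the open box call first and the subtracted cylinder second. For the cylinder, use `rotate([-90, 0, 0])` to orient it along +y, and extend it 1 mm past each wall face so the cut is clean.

difference() {
  open_box();
  translate([81, -1, 73]) rotate([-90, 0, 0]) cylinder(h = 19, r = 34);
}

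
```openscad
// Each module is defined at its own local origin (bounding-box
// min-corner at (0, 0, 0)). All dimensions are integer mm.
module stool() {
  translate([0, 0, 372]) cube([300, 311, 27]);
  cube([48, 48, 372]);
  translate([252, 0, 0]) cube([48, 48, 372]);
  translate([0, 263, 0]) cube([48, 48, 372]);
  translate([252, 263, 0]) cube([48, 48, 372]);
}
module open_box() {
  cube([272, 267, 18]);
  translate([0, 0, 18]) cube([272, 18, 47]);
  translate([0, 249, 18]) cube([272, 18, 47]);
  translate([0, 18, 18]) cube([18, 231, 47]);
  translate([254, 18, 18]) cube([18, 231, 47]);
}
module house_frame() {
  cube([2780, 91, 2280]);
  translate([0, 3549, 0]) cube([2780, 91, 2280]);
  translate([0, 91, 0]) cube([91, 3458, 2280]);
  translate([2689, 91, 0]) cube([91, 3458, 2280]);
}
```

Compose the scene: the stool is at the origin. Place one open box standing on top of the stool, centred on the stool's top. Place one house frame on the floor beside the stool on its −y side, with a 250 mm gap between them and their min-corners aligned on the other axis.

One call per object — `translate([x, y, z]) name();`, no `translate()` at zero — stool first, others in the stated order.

stool();
translate([14, 22, 399]) open_box();
translate([0, -3890, 0]) house_frame();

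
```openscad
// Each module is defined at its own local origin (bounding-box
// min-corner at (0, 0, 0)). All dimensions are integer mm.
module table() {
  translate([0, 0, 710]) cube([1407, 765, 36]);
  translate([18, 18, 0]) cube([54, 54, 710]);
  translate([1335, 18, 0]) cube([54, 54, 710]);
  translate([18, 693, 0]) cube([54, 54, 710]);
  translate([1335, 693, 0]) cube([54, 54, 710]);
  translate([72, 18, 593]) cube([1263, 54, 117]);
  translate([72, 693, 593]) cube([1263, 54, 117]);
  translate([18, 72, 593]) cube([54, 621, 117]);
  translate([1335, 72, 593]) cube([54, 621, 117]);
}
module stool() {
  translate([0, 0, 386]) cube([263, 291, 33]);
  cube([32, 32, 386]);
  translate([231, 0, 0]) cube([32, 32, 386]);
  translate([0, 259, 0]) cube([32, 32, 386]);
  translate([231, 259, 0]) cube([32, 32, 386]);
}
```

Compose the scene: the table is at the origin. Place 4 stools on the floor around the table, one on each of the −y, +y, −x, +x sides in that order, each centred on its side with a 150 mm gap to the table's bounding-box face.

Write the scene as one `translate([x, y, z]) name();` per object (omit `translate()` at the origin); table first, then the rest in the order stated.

table();
translate([572, -441, 0]) stool();
translate([572, 915, 0]) stool();
translate([-413, 237, 0]) stool();
translate([1557, 237, 0]) stool();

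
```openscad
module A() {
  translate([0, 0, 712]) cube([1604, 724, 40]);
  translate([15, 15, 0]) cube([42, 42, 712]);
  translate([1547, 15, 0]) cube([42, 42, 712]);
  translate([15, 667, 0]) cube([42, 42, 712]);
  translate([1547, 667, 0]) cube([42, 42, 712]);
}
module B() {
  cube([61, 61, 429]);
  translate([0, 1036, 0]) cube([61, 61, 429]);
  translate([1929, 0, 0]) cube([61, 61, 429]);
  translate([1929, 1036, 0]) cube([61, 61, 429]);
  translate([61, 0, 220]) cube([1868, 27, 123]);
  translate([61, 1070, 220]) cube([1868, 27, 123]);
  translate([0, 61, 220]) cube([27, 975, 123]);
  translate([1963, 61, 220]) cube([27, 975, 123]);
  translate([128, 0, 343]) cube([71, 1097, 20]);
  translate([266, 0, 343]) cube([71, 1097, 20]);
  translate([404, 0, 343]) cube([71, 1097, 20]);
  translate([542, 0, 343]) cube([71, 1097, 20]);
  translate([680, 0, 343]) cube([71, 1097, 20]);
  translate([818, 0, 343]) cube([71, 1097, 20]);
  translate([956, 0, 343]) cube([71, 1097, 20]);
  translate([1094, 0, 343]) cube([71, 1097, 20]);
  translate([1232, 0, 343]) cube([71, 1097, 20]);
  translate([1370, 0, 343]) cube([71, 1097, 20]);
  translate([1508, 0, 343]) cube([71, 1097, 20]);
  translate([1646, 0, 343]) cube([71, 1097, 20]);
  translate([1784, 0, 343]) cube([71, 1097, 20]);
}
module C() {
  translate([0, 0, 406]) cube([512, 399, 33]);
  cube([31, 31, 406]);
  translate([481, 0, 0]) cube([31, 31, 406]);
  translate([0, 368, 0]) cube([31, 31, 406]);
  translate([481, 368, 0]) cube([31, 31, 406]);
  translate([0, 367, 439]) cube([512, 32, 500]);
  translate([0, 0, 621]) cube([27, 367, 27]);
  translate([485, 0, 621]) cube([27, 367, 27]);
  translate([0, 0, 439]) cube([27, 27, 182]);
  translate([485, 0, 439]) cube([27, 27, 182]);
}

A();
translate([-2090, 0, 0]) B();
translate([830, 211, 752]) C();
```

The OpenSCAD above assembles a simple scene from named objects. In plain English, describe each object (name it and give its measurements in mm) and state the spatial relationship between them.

A is a table: top 1604 mm (x) × 724 mm (y), 40 mm thick, upper face at z = 752 mm, on four 42×42 mm square legs, each inset 15 mm from the nearest pair of top edges, running from z = 0 to the bottom of the top.

B is a bed frame 1990 mm long (x) by 1097 mm wide (y). Four 61×61 mm corner posts, 429 mm tall, at the corners of the footprint. Four rails of 27 mm thickness and 123 mm height run between adjacent posts with their undersides at z = 220 mm, their outer faces flush with the outside of the frame (the two x-running rails run between the posts' inner faces; the two y-running rails run between the posts' inner faces). 13 slats, each 71 mm wide (x) and 20 mm thick, lie across the top of the two x-running rails, running the full 1097 mm width of the frame in y; the slats are evenly spaced along x between the inner faces of the end posts with equal gaps (rounded down to the nearest mm) at the −x end and between each pair — any rounding remainder accumulates at the +x end.

C is a chair: 512×399 mm seat, 33 mm thick, top at z = 439 mm, on four 31 mm square corner legs flush with the seat edges. A 32 mm thick backrest slab spans the full seat width, extending 500 mm above the seat top, its back face flush with the seat's +y edge. Two armrests of 27×27 mm section run along each side from the seat's front edge to the front of the backrest, top faces 209 mm above the seat top and outer faces flush with the seat's x-edges; a 27×27 mm post under the front of each armrest stands on the seat at the front corner.

The bed frame is on the floor beside the table on its −x side. The chair is on top of the table.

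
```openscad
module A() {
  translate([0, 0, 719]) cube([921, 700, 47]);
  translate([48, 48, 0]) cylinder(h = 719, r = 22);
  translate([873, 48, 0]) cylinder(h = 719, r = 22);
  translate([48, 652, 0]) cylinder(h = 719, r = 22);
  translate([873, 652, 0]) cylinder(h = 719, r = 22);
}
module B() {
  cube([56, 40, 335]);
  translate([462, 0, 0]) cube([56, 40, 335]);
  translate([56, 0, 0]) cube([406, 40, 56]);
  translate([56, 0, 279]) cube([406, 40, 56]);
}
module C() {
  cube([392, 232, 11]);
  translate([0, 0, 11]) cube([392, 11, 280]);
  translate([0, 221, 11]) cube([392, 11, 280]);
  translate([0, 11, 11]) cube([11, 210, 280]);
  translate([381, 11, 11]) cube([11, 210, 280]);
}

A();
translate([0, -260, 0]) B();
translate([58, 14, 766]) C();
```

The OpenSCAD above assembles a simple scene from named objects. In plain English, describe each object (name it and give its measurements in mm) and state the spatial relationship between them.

A is a rectangular dining table. The top is 921×700×47 mm with its upper surface at z = 766 mm. It stands on four round legs of 44 mm diameter, each leg's bounding box inset 26 mm from the nearest pair of top edges, running from the floor to the underside of the top.

B is a rectangular picture frame lying in the x–z plane (depth along y). The opening is 406 mm wide (x) by 223 mm tall (z), surrounded by a border 56 mm wide on all four sides. The frame is 40 mm deep and is made of two full-height vertical stiles with two horizontal rails fitted between them.

C is an open storage box with external size 392×232×291 mm and wall thickness 11 mm (the base is also 11 mm thick). The base covers the whole footprint; the four walls stand on the base, with the y-facing walls full-width and the x-facing walls fitting between their inner faces.

The picture frame is on the floor beside the table on its −y side. The open box is on top of the table.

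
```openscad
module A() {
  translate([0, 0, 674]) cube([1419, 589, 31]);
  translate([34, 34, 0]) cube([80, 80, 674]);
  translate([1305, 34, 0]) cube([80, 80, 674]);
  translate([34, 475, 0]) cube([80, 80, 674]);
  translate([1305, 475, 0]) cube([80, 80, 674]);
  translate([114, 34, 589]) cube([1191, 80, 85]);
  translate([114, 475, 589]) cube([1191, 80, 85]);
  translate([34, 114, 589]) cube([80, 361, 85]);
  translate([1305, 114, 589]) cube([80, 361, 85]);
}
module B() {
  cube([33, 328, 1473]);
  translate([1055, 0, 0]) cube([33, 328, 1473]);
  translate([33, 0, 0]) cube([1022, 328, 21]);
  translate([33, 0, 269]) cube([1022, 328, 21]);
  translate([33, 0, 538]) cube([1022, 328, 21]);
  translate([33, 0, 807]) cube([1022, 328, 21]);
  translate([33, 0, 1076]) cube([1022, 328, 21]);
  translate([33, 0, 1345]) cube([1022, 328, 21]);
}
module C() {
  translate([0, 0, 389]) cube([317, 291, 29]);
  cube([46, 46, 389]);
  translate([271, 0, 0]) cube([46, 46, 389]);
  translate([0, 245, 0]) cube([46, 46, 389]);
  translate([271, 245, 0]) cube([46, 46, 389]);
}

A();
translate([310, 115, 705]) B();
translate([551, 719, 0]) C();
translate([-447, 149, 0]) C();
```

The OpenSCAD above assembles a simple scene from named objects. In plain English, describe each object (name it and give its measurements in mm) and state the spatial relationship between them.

A is a table with a 1419×589 mm rectangular top, 31 mm thick, top surface at z = 705 mm, supported by four 80×80 mm square legs, each inset 34 mm from the nearest pair of top edges, running from the floor. Four apron rails, 80 mm thick and 85 mm tall, run between adjacent legs with their top edges flush with the underside of the top and their outer faces flush with the legs' outer faces.

B is a bookshelf 1088 mm wide overall, 328 mm deep and 1473 mm tall. The two sides are 33 mm thick vertical panels. 6 horizontal shelves of 21 mm thickness span between the inner faces of the sides; the lowest shelf sits on the floor and shelves are stacked with a clear vertical gap of 248 mm between each pair.

C is a four-legged stool. The seat is a 317×291×29 mm slab whose top surface is at z = 418 mm; four square legs, each 46×46 mm in cross-section, run from the floor (z = 0) to the underside of the seat, each flush with a corner of the seat.

The bookshelf is on top of the table. Two stools sit around the table at the +y, −x sides.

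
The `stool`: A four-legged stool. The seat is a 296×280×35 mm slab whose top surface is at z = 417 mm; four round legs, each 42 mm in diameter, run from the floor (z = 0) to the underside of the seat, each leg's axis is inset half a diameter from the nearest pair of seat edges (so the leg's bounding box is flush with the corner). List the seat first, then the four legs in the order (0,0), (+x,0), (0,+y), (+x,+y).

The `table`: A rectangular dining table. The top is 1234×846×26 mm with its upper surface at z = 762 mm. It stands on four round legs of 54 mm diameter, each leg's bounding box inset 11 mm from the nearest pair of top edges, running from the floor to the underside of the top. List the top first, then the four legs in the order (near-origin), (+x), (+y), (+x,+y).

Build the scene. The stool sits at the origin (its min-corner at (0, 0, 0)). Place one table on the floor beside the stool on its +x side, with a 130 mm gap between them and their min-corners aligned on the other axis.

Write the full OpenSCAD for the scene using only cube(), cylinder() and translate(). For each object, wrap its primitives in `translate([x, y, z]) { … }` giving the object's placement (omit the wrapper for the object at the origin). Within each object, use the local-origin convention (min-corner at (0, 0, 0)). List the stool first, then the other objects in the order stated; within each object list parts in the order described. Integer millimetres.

translate([0, 0, 382]) cube([296, 280, 35]);
translate([21, 21, 0]) cylinder(h = 382, r = 21);
translate([275, 21, 0]) cylinder(h = 382, r = 21);
translate([21, 259, 0]) cylinder(h = 382, r = 21);
translate([275, 259, 0]) cylinder(h = 382, r = 21);
translate([426, 0, 0]) {
  translate([0, 0, 736]) cube([1234, 846, 26]);
  translate([38, 38, 0]) cylinder(h = 736, r = 27);
  translate([1196, 38, 0]) cylinder(h = 736, r = 27);
  translate([38, 808, 0]) cylinder(h = 736, r = 27);
  translate([1196, 808, 0]) cylinder(h = 736, r = 27);
}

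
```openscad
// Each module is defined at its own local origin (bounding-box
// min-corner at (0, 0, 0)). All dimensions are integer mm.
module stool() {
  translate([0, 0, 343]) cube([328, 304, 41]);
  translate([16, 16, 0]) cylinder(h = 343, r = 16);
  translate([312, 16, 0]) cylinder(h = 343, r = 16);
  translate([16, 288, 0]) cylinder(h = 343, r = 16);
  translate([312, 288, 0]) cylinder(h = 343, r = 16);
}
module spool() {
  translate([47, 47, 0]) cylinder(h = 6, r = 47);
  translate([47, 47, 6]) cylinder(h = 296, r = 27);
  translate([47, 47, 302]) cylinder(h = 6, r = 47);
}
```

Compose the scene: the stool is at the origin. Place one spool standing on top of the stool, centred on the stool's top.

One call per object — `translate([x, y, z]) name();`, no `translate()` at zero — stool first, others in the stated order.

stool();
translate([117, 105, 384]) spool();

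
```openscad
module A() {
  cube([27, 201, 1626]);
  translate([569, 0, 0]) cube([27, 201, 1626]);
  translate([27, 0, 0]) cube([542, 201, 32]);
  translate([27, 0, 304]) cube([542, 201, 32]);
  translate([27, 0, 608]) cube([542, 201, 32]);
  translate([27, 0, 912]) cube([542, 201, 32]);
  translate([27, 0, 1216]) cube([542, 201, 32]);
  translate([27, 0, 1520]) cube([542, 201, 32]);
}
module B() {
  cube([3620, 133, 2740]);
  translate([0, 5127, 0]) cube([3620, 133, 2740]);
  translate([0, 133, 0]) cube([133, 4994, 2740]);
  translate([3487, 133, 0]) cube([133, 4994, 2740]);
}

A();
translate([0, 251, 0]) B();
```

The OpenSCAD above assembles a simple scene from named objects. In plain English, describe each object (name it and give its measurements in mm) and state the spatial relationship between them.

A is an open bookshelf. Two side panels, each 27 mm thick, 201 mm deep and 1626 mm tall, stand 596 mm apart (outside-to-outside). Between them sit 6 shelves, each 32 mm thick and 201 mm deep, spanning the full gap between the sides. The bottom shelf rests on the floor (its underside at z = 0) and the clear gap between one shelf's top and the next shelf's underside is 272 mm.

B is a box-shaped house frame (walls only): outside footprint 3620×5260 mm, wall height 2740 mm, wall thickness 133 mm. The two y-facing walls run the full x-width; the two x-facing walls fit between the inner faces of the y-facing walls.

The house frame is on the floor beside the bookshelf on its +y side.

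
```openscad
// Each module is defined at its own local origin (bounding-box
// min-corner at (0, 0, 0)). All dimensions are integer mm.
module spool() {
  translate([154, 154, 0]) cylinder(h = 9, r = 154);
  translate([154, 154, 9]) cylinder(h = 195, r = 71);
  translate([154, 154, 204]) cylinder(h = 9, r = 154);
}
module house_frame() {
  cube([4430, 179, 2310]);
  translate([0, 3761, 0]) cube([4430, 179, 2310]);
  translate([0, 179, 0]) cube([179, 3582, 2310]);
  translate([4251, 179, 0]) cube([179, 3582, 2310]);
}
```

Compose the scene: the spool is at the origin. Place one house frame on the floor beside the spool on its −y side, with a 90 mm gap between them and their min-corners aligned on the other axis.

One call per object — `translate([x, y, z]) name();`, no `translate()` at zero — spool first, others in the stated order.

spool();
translate([0, -4030, 0]) house_frame();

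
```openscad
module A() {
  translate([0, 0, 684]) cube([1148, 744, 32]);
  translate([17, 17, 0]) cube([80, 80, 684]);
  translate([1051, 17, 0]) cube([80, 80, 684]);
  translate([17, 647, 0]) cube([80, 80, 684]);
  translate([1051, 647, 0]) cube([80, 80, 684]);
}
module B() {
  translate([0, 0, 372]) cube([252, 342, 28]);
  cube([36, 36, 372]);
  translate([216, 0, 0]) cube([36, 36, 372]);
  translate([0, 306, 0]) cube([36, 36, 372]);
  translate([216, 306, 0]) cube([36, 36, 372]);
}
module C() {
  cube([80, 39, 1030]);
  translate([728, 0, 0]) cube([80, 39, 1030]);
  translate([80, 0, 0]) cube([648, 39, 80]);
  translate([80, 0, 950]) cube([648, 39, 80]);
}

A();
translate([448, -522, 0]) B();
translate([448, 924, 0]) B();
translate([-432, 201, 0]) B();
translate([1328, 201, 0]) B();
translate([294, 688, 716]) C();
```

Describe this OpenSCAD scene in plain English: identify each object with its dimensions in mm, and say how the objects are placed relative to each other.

A is a table with a 1148×744 mm rectangular top, 32 mm thick, top surface at z = 716 mm, supported by four 80×80 mm square legs, each inset 17 mm from the nearest pair of top edges, running from the floor.

B is a four-legged stool. The seat is 252×342 mm, 28 mm thick, top at z = 400 mm. It stands on four square legs, each 36×36 mm in cross-section, from z = 0 to the seat underside, each flush with a corner of the seat.

C is a rectangular picture frame lying in the x–z plane (depth along y). The opening is 648 mm wide (x) by 870 mm tall (z), surrounded by a border 80 mm wide on all four sides. The frame is 39 mm deep and is made of two full-height vertical stiles with two horizontal rails fitted between them.

Four stools sit around the table at the −y, +y, −x, +x sides. The picture frame is on top of the table.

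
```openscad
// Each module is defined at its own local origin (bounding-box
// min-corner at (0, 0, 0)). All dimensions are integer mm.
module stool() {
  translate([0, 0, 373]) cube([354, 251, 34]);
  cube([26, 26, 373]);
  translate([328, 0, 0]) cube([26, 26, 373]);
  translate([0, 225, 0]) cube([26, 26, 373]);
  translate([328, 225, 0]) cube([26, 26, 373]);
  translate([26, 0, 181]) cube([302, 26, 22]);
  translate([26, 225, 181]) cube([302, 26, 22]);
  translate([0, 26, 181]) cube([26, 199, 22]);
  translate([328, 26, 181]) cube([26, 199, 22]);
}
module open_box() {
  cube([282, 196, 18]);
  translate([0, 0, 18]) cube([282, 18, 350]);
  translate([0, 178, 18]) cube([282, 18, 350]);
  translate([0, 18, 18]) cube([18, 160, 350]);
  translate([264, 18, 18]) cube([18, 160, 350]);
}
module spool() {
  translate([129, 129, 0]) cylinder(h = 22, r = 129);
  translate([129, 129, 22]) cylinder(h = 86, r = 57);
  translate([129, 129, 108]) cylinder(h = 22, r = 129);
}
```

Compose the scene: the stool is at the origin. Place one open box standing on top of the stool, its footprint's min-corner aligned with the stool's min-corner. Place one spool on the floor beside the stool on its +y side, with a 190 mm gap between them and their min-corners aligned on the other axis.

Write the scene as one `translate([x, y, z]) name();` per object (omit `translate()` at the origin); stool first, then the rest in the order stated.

stool();
translate([0, 0, 407]) open_box();
translate([0, 441, 0]) spool();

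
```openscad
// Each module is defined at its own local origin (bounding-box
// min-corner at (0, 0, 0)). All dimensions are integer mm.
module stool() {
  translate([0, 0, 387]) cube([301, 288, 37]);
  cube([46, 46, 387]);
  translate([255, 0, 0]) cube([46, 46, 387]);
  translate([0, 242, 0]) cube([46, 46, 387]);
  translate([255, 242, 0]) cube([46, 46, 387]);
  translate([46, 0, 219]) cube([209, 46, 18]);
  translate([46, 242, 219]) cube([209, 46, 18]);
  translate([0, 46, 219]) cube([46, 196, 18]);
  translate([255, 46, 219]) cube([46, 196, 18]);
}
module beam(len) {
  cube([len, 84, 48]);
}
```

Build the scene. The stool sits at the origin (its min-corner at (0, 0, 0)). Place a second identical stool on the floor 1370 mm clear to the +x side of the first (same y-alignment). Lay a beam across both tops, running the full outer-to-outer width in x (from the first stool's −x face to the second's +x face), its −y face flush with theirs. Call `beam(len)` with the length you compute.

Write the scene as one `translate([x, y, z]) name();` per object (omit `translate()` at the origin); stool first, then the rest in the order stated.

stool();
translate([1671, 0, 0]) stool();
translate([0, 0, 424]) beam(1972);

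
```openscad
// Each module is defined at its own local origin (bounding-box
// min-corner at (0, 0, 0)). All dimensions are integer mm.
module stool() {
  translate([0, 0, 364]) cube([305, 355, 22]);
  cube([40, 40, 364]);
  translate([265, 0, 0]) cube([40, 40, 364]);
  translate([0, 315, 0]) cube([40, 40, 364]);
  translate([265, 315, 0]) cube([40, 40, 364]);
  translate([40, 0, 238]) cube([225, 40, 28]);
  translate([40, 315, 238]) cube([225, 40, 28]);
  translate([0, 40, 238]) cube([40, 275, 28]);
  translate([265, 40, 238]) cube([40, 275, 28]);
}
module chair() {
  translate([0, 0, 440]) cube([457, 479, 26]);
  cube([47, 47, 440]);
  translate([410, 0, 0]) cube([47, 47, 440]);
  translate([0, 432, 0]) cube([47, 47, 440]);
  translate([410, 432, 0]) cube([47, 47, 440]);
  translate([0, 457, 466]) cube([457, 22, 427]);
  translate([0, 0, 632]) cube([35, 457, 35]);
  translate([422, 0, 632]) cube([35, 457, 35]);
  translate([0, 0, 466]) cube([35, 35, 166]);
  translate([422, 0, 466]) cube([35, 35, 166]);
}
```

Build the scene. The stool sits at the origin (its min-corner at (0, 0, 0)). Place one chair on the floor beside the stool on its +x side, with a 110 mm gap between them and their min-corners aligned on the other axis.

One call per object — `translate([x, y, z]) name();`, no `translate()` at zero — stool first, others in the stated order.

stool();
translate([415, 0, 0]) chair();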